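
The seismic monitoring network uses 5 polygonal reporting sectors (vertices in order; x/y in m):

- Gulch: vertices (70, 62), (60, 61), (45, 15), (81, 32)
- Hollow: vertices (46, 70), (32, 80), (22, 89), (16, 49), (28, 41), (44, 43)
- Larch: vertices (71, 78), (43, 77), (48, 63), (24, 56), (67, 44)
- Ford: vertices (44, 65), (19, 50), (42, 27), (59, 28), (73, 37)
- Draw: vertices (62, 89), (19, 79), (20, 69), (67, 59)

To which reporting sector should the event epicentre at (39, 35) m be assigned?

Ford

Cast a ray rightward from (39, 35). For each polygon, the edges (by vertex number in listed order) whose endpoints lie on opposite sides of y = 35, where each meets that height, and whether that is right or left of the point:
Gulch: 2–3 at x≈51.5 (right), 4–1 at x≈79.9 (right) → 2 crossings.
Hollow: no edge straddles that height → 0 crossings.
Larch: no edge straddles that height → 0 crossings.
Ford: 2–3 at x≈34.0 (left), 4–5 at x≈69.9 (right) → 1 crossing.
Draw: no edge straddles that height → 0 crossings.
Only Ford has an odd count, so the point is inside Ford.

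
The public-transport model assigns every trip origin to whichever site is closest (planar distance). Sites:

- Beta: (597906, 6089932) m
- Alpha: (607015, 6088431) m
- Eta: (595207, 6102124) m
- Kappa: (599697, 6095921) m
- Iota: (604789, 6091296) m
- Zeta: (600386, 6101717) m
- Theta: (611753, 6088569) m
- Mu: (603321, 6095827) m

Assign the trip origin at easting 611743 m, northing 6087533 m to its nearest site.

Squared distances to each site:
Beta: 197217770.000; Alpha: 23160388.000; Eta: 486336577.000; Kappa: 215464660.000; Iota: 62518285.000; Zeta: 330167305.000; Theta: 1073396.000; Mu: 139720520.000.
Minimum at Theta.

Theta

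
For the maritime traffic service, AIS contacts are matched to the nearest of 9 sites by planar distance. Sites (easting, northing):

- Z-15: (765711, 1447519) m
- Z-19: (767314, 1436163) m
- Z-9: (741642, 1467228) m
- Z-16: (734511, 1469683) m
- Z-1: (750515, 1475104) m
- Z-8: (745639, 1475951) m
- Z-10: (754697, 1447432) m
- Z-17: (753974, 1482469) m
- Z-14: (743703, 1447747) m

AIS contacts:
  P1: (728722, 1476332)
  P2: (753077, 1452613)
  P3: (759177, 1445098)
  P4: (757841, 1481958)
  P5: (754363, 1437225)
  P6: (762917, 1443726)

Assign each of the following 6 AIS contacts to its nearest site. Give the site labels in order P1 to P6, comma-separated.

P1 → Z-16 (d²=77721722.00)
P2 → Z-10 (d²=29467161.00)
P3 → Z-10 (d²=25517956.00)
P4 → Z-17 (d²=15214810.00)
P5 → Z-10 (d²=104294405.00)
P6 → Z-15 (d²=22193285.00)

Z-16, Z-10, Z-10, Z-17, Z-10, Z-15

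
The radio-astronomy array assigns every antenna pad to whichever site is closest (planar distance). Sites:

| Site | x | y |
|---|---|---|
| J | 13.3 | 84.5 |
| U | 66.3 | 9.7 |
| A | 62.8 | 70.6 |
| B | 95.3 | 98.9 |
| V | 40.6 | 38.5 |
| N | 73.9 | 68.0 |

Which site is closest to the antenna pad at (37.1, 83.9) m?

Squared distances to each site:
J: 566.800; U: 6358.280; A: 837.380; B: 3612.240; V: 2073.410; N: 1607.050.
Minimum at J.

J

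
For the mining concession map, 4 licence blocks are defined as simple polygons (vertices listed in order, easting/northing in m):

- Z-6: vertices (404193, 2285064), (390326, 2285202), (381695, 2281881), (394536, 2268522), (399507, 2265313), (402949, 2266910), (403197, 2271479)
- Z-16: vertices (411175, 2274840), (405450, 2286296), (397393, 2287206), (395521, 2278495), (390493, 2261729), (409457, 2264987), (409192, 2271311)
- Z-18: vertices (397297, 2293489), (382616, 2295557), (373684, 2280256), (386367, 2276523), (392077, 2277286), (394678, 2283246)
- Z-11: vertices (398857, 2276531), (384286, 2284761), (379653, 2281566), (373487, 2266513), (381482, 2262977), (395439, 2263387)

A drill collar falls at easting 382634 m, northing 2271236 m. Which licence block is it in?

Cast a ray rightward from (382634, 2271236). For each polygon, the edges (by vertex number in listed order) whose endpoints lie on opposite sides of northing = 2271236, where each meets that height, and whether that is right or left of the point:
Z-6: 3–4 at easting≈391927.2 (right), 6–7 at easting≈403183.8 (right) → 2 crossings.
Z-16: 4–5 at easting≈393344.1 (right), 6–7 at easting≈409195.1 (right) → 2 crossings.
Z-18: no edge straddles that height → 0 crossings.
Z-11: 3–4 at easting≈375421.6 (left), 6–1 at easting≈397480.1 (right) → 1 crossing.
Only Z-11 has an odd count, so the point is inside Z-11.

Z-11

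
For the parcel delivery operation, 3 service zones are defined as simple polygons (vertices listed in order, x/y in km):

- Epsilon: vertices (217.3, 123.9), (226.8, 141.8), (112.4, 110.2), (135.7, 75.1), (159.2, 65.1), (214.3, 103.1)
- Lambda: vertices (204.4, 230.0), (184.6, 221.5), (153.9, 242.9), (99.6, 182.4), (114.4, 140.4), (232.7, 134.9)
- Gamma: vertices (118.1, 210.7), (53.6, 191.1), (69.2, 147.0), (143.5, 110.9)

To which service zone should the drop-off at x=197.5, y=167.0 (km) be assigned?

Cast a ray rightward from (197.5, 167.0). For each polygon, the edges (by vertex number in listed order) whose endpoints lie on opposite sides of y = 167.0, where each meets that height, and whether that is right or left of the point:
Epsilon: no edge straddles that height → 0 crossings.
Lambda: 4–5 at x≈105.03 (left), 6–1 at x≈223.15 (right) → 1 crossing.
Gamma: 2–3 at x≈62.13 (left), 4–1 at x≈129.22 (left) → 0 crossings.
Only Lambda has an odd count, so the point is inside Lambda.

Lambda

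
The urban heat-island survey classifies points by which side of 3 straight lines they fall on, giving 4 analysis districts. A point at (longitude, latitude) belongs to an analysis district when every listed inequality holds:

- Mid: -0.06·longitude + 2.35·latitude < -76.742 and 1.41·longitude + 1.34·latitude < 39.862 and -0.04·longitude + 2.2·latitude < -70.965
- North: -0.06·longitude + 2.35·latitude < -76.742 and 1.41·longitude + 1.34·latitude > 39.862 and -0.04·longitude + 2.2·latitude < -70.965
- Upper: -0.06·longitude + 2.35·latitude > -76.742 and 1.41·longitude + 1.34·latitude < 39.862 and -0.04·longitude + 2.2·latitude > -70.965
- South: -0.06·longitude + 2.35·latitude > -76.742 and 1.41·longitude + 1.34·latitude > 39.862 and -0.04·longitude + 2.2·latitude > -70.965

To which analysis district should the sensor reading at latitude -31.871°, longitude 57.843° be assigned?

-0.06·57.843 + 2.35·-31.871 = -78.367, which is < -76.742
1.41·57.843 + 1.34·-31.871 = 38.851, which is < 39.862
-0.04·57.843 + 2.2·-31.871 = -72.430, which is < -70.965
This sign pattern matches Mid.

Mid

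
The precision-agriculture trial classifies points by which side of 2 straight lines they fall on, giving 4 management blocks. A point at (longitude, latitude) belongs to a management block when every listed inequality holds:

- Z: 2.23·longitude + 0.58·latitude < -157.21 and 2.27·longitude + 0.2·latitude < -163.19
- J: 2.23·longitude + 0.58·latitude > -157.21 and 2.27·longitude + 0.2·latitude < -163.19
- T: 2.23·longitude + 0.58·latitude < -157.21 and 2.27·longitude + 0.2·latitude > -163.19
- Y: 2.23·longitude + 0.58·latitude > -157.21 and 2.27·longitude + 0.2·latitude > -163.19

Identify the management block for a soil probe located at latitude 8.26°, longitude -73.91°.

Z

2.23·-73.91 + 0.58·8.26 = -160.029, which is < -157.21
2.27·-73.91 + 0.2·8.26 = -166.124, which is < -163.19
This sign pattern matches Z.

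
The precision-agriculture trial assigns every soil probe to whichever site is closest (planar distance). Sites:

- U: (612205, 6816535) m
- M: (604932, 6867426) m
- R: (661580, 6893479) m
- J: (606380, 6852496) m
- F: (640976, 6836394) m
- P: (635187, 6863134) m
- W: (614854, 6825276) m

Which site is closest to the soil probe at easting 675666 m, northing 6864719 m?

Squared distances to each site:
U: 6348996377.000; M: 5010626605.000; R: 1025552996.000; J: 4949951525.000; F: 2005701725.000; P: 1641061666.000; W: 5253849593.000.
Minimum at R.

R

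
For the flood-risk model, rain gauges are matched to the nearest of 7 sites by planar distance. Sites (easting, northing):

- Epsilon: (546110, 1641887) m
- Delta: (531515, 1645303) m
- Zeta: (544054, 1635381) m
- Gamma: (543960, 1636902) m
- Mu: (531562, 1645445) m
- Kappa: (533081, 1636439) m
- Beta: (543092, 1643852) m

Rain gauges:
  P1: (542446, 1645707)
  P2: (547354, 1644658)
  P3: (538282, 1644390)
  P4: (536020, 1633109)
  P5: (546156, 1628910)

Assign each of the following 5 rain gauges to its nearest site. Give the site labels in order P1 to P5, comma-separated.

P1 → Beta (d²=3858341.00)
P2 → Epsilon (d²=9225977.00)
P3 → Beta (d²=23425544.00)
P4 → Kappa (d²=19726621.00)
P5 → Zeta (d²=46292245.00)

Beta, Epsilon, Beta, Kappa, Zeta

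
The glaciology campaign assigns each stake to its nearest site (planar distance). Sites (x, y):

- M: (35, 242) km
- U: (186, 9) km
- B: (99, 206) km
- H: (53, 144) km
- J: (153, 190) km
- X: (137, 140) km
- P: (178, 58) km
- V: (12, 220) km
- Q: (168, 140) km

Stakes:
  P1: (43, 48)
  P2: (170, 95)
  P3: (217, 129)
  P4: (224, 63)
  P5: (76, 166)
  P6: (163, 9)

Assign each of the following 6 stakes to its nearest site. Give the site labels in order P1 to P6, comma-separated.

P1 → H (d²=9316.00)
P2 → P (d²=1433.00)
P3 → Q (d²=2522.00)
P4 → P (d²=2141.00)
P5 → H (d²=1013.00)
P6 → U (d²=529.00)

H, P, Q, P, H, U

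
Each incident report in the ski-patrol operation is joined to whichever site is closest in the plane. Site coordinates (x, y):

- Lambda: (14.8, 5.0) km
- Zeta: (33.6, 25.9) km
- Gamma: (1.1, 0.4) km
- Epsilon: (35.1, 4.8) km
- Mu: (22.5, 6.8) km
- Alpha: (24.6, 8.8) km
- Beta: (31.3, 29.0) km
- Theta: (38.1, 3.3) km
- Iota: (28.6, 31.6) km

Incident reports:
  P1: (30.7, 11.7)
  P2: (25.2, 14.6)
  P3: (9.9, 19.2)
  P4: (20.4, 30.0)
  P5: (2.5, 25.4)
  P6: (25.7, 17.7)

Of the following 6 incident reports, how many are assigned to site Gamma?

P1 → Alpha
P2 → Alpha
P3 → Lambda
P4 → Iota
P5 → Lambda
P6 → Alpha
0 of the 6 go to Gamma.

0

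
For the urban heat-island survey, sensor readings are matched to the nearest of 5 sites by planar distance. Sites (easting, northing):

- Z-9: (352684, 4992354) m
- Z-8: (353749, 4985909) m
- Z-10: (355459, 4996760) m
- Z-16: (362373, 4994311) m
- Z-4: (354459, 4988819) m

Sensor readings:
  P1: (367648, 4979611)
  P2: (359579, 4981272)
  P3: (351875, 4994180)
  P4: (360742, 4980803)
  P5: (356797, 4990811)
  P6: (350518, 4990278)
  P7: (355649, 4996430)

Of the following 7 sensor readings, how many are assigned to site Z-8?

3

P1 → Z-8
P2 → Z-8
P3 → Z-9
P4 → Z-8
P5 → Z-4
P6 → Z-9
P7 → Z-10
3 of the 7 go to Z-8.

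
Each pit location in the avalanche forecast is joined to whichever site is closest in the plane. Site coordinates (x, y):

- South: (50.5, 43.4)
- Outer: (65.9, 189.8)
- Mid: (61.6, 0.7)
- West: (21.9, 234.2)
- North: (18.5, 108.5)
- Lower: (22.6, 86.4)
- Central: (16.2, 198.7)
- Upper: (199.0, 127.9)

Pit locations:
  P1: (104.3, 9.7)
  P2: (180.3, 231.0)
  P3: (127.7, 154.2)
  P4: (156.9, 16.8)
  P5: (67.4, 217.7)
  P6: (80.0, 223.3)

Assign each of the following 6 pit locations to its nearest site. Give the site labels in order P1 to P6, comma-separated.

Mid, Upper, Outer, Mid, Outer, Outer

P1 → Mid (d²=1904.29)
P2 → Upper (d²=10979.30)
P3 → Outer (d²=5086.60)
P4 → Mid (d²=9341.30)
P5 → Outer (d²=780.66)
P6 → Outer (d²=1321.06)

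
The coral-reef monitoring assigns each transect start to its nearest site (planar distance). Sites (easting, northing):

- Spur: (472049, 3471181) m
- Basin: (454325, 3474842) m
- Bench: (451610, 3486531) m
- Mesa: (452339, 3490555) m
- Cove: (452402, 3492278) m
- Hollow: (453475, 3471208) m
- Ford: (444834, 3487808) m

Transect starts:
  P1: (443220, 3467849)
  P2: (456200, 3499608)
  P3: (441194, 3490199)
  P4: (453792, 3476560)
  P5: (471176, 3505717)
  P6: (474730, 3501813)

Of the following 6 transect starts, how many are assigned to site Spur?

0

P1 → Hollow
P2 → Cove
P3 → Ford
P4 → Basin
P5 → Cove
P6 → Cove
0 of the 6 go to Spur.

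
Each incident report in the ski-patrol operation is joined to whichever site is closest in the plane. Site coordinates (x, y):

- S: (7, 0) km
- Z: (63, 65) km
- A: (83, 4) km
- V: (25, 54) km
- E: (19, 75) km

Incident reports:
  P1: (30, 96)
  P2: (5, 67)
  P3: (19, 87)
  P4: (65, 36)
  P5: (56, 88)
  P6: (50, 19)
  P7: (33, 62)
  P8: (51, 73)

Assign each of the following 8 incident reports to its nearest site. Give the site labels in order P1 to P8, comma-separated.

E, E, E, Z, Z, A, V, Z

P1 → E (d²=562.00)
P2 → E (d²=260.00)
P3 → E (d²=144.00)
P4 → Z (d²=845.00)
P5 → Z (d²=578.00)
P6 → A (d²=1314.00)
P7 → V (d²=128.00)
P8 → Z (d²=208.00)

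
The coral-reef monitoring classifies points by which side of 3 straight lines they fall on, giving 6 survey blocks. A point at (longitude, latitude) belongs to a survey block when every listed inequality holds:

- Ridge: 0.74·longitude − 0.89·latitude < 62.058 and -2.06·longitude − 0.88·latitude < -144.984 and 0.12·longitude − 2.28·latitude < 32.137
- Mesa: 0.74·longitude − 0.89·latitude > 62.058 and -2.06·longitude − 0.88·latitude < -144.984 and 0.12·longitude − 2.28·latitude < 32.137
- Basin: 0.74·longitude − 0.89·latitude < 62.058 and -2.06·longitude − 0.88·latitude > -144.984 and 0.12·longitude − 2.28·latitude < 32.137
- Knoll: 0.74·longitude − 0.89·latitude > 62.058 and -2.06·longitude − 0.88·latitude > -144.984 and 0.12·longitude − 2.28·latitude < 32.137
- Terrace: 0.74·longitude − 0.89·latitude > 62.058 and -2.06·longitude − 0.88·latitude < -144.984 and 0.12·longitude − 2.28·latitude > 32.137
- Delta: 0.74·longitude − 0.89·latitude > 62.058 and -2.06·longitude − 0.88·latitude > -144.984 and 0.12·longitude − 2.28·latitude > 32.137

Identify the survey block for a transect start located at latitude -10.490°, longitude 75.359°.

Terrace

0.74·75.359 − 0.89·-10.490 = 65.102, which is > 62.058
-2.06·75.359 − 0.88·-10.490 = -146.008, which is < -144.984
0.12·75.359 − 2.28·-10.490 = 32.960, which is > 32.137
This sign pattern matches Terrace.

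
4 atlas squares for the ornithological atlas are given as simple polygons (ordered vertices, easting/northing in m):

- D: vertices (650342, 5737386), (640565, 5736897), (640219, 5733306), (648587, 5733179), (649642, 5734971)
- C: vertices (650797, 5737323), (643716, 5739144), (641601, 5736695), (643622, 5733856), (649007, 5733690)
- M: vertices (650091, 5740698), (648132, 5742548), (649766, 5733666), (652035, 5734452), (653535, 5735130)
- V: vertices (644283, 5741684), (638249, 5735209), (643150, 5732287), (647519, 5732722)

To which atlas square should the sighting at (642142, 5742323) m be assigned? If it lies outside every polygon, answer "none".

Cast a ray rightward from (642142, 5742323). For each polygon, the edges (by vertex number in listed order) whose endpoints lie on opposite sides of northing = 5742323, where each meets that height, and whether that is right or left of the point:
D: no edge straddles that height → 0 crossings.
C: no edge straddles that height → 0 crossings.
M: 1–2 at easting≈648370.3 (right), 2–3 at easting≈648173.4 (right) → 2 crossings.
V: no edge straddles that height → 0 crossings.
All counts are even, so the point lies outside every listed polygon.

none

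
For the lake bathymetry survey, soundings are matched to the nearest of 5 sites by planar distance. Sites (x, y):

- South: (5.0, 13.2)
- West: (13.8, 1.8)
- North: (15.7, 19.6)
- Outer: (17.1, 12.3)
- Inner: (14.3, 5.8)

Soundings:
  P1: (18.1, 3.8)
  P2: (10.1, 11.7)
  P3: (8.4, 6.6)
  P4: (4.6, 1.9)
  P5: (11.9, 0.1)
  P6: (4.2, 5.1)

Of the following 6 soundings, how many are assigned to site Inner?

P1 → Inner
P2 → South
P3 → Inner
P4 → West
P5 → West
P6 → South
2 of the 6 go to Inner.

2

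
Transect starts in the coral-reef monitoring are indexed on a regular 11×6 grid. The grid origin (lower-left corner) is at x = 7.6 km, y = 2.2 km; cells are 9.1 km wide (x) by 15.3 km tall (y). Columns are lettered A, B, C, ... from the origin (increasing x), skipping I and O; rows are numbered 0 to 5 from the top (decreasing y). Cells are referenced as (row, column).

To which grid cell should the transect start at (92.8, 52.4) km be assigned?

Column index: ⌊(92.8 − 7.6) / 9.1⌋ = ⌊9.363⌋ = 9 → column K
Row offset from origin: ⌊(52.4 − 2.2) / 15.3⌋ = ⌊3.281⌋ = 3 → row 2 (counted from top)

(2, K)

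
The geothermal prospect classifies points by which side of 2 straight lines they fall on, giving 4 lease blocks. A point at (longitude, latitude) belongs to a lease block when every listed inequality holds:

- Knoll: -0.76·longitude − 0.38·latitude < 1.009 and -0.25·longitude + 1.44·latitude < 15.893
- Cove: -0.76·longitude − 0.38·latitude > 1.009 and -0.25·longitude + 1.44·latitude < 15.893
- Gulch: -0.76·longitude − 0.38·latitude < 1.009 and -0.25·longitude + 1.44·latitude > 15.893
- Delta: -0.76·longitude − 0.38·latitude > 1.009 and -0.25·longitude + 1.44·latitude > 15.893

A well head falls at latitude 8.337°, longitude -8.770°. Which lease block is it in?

-0.76·-8.770 − 0.38·8.337 = 3.497, which is > 1.009
-0.25·-8.770 + 1.44·8.337 = 14.198, which is < 15.893
This sign pattern matches Cove.

Cove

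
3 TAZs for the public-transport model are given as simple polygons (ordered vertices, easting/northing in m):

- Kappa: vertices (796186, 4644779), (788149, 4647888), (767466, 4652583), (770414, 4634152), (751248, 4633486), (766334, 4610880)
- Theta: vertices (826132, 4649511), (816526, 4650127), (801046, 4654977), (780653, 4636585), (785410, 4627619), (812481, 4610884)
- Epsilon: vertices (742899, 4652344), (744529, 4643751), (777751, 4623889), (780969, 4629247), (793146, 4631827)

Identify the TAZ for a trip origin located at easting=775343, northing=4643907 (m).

Kappa

Cast a ray rightward from (775343, 4643907). For each polygon, the edges (by vertex number in listed order) whose endpoints lie on opposite sides of northing = 4643907, where each meets that height, and whether that is right or left of the point:
Kappa: 3–4 at easting≈768853.7 (left), 6–1 at easting≈795418.1 (right) → 1 crossing.
Theta: 3–4 at easting≈788771.6 (right), 6–1 at easting≈824151.5 (right) → 2 crossings.
Epsilon: 1–2 at easting≈744499.4 (left), 5–1 at easting≈763561.6 (left) → 0 crossings.
Only Kappa has an odd count, so the point is inside Kappa.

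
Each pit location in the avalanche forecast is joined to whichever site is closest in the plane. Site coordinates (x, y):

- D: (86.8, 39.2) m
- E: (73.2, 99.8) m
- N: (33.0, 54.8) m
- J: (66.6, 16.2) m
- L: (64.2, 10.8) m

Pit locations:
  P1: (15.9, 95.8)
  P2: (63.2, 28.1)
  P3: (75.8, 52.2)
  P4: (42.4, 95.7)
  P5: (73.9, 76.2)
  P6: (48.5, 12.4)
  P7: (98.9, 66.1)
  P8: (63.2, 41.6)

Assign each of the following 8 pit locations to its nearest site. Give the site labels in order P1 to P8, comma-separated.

P1 → N (d²=1973.41)
P2 → J (d²=153.17)
P3 → D (d²=290.00)
P4 → E (d²=965.45)
P5 → E (d²=557.45)
P6 → L (d²=249.05)
P7 → D (d²=870.02)
P8 → D (d²=562.72)

N, J, D, E, E, L, D, D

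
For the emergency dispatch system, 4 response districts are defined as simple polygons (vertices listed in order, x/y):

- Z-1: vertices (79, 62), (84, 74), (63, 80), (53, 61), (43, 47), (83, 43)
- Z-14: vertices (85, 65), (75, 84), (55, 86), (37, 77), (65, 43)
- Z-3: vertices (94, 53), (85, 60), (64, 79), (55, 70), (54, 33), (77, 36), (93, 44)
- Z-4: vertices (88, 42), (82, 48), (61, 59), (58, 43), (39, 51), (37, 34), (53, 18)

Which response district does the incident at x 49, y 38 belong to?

Cast a ray rightward from (49, 38). For each polygon, the edges (by vertex number in listed order) whose endpoints lie on opposite sides of y = 38, where each meets that height, and whether that is right or left of the point:
Z-1: no edge straddles that height → 0 crossings.
Z-14: no edge straddles that height → 0 crossings.
Z-3: 4–5 at x≈54.1 (right), 6–7 at x≈81.0 (right) → 2 crossings.
Z-4: 5–6 at x≈37.5 (left), 7–1 at x≈82.2 (right) → 1 crossing.
Only Z-4 has an odd count, so the point is inside Z-4.

Z-4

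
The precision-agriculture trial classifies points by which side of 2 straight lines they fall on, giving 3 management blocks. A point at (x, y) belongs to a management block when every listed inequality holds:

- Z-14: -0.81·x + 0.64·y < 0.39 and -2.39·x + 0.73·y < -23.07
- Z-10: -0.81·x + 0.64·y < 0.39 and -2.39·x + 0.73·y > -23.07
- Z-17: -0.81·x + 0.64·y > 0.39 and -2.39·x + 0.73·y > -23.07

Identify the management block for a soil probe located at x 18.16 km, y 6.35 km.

Z-14

-0.81·18.16 + 0.64·6.35 = -10.646, which is < 0.39
-2.39·18.16 + 0.73·6.35 = -38.767, which is < -23.07
This sign pattern matches Z-14.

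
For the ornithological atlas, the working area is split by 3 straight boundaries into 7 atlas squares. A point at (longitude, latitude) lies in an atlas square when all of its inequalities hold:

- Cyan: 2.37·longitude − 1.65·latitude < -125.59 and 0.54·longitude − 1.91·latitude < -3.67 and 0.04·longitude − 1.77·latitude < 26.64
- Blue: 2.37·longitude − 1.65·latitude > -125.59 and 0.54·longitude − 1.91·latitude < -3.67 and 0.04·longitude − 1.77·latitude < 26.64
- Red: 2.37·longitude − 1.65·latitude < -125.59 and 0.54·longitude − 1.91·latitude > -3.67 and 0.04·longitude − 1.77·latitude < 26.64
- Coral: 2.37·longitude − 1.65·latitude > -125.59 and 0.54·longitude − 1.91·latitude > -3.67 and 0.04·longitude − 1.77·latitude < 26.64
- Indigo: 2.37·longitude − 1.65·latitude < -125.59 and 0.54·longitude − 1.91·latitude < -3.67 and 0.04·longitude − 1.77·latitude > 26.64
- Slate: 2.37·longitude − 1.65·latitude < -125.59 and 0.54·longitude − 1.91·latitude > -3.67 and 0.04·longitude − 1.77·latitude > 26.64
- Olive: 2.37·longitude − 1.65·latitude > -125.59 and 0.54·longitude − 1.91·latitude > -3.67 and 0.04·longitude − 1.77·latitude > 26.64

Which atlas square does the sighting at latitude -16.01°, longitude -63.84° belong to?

2.37·-63.84 − 1.65·-16.01 = -124.884, which is > -125.59
0.54·-63.84 − 1.91·-16.01 = -3.895, which is < -3.67
0.04·-63.84 − 1.77·-16.01 = 25.784, which is < 26.64
This sign pattern matches Blue.

Blue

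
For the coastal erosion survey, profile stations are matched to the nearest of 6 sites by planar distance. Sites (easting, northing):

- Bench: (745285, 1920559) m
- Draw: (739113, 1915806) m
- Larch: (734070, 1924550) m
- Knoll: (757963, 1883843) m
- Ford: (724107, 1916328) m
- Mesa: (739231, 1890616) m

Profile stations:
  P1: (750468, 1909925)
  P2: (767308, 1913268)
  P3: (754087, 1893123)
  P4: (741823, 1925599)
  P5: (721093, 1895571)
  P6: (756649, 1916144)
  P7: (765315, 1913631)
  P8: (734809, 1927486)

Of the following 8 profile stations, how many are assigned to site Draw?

P1 → Bench
P2 → Bench
P3 → Knoll
P4 → Bench
P5 → Mesa
P6 → Bench
P7 → Bench
P8 → Larch
0 of the 8 go to Draw.

0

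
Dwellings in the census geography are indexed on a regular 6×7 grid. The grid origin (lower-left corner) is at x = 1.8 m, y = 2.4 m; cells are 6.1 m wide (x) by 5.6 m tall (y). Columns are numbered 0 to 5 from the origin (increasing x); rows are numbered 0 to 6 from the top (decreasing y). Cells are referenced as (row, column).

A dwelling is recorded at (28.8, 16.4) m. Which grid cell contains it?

(4, 4)

Column index: ⌊(28.8 − 1.8) / 6.1⌋ = ⌊4.426⌋ = 4
Row offset from origin: ⌊(16.4 − 2.4) / 5.6⌋ = ⌊2.500⌋ = 2 → row 4 (counted from top)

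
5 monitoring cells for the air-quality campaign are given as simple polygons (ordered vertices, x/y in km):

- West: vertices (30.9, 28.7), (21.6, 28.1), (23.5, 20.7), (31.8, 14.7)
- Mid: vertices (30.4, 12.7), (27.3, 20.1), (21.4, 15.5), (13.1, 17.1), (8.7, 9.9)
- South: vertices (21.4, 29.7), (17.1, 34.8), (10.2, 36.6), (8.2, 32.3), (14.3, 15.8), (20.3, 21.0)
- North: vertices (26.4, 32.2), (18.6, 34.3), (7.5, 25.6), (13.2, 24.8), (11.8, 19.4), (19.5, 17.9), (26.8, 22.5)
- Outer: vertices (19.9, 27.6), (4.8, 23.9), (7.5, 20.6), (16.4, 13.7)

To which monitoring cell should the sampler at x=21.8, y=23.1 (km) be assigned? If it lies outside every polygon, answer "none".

North

Cast a ray rightward from (21.8, 23.1). For each polygon, the edges (by vertex number in listed order) whose endpoints lie on opposite sides of y = 23.1, where each meets that height, and whether that is right or left of the point:
West: 2–3 at x≈22.88 (right), 4–1 at x≈31.26 (right) → 2 crossings.
Mid: no edge straddles that height → 0 crossings.
South: 4–5 at x≈11.60 (left), 6–1 at x≈20.57 (left) → 0 crossings.
North: 4–5 at x≈12.76 (left), 7–1 at x≈26.78 (right) → 1 crossing.
Outer: 2–3 at x≈5.45 (left), 4–1 at x≈18.77 (left) → 0 crossings.
Only North has an odd count, so the point is inside North.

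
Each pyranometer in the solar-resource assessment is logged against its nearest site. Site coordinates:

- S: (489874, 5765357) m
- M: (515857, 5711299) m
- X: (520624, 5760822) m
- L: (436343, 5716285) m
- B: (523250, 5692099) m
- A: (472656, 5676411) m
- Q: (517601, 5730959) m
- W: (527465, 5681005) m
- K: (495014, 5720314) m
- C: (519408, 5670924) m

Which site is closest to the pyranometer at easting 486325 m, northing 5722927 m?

K

Squared distances to each site:
S: 1812900301.000; M: 1007349408.000; X: 2612452426.000; L: 2542316488.000; B: 2313821209.000; A: 2350579817.000; Q: 1042701200.000; W: 3449953684.000; K: 82326490.000; C: 3798796898.000.
Minimum at K.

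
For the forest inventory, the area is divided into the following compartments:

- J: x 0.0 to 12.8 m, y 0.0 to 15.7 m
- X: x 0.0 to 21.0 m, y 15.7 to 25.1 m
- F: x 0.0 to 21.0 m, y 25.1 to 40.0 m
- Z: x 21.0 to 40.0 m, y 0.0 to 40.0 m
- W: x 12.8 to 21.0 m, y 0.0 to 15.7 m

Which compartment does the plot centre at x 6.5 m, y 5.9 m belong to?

J

The point has x = 6.5 and y = 5.9.
Only J satisfies 0.0 ≤ x ≤ 12.8 and 0.0 ≤ y ≤ 15.7.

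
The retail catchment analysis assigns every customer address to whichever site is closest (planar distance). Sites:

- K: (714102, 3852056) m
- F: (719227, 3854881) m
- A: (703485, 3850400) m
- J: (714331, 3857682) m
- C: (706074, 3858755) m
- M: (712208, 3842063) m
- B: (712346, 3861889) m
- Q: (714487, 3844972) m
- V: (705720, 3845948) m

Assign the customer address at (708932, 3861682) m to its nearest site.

Squared distances to each site:
K: 119388776.000; F: 152240626.000; A: 156953333.000; J: 45149201.000; C: 16735493.000; M: 395637337.000; B: 11698245.000; Q: 310082125.000; V: 257875700.000.
Minimum at B.

B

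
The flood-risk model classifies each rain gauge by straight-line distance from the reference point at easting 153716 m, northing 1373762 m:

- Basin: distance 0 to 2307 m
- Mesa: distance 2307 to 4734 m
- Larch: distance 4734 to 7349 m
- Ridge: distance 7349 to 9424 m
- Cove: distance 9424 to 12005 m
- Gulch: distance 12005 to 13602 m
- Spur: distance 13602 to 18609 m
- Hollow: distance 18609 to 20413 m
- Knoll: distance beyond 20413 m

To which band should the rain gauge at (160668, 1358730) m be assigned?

Spur

Distance = √((160668−153716)² + (1358730−1373762)²) = √(48330304.000 + 225961024.000) = 16561.743 m.
13602 ≤ 16561.743 < 18609 → Spur.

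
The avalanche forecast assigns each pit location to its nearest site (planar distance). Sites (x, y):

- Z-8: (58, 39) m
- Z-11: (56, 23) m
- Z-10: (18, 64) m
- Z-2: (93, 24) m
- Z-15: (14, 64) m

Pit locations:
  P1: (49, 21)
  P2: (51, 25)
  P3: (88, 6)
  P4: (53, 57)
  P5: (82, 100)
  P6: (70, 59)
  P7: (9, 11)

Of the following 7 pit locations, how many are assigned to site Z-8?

3

P1 → Z-11
P2 → Z-11
P3 → Z-2
P4 → Z-8
P5 → Z-8
P6 → Z-8
P7 → Z-11
3 of the 7 go to Z-8.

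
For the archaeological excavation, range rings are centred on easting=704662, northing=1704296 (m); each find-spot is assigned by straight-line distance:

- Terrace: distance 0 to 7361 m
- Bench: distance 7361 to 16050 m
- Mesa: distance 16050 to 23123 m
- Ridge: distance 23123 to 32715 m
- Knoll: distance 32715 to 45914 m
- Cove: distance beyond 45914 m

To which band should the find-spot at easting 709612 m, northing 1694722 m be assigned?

Bench

Distance = √((709612−704662)² + (1694722−1704296)²) = √(24502500.000 + 91661476.000) = 10777.939 m.
7361 ≤ 10777.939 < 16050 → Bench.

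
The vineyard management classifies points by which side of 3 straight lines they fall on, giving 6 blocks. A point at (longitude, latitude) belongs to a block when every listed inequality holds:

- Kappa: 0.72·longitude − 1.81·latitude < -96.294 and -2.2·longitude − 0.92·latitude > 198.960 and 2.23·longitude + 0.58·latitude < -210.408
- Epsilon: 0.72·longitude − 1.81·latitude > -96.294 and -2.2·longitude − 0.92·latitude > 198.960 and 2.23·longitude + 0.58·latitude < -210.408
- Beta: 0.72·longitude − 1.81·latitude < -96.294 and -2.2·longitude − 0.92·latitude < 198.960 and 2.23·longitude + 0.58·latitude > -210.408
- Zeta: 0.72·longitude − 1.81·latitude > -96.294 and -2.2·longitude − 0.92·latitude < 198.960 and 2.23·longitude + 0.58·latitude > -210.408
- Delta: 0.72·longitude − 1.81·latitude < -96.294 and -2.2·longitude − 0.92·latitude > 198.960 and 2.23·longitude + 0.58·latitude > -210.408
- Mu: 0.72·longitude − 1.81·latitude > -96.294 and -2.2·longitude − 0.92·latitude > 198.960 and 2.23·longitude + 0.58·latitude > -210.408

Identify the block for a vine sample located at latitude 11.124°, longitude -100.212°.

0.72·-100.212 − 1.81·11.124 = -92.287, which is > -96.294
-2.2·-100.212 − 0.92·11.124 = 210.232, which is > 198.960
2.23·-100.212 + 0.58·11.124 = -217.021, which is < -210.408
This sign pattern matches Epsilon.

Epsilon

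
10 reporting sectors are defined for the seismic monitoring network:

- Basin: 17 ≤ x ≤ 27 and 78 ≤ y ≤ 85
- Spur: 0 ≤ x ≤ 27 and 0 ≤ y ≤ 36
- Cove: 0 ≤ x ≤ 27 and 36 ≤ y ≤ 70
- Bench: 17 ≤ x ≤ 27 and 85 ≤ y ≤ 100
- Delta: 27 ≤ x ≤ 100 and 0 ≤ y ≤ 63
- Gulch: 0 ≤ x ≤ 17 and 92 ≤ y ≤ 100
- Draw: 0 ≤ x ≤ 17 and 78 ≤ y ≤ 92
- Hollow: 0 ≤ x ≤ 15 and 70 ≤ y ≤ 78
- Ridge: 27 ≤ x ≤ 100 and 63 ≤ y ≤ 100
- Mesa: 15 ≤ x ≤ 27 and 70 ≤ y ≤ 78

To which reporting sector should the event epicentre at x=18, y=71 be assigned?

Mesa

The point has x = 18 and y = 71.
Only Mesa satisfies 15 ≤ x ≤ 27 and 70 ≤ y ≤ 78.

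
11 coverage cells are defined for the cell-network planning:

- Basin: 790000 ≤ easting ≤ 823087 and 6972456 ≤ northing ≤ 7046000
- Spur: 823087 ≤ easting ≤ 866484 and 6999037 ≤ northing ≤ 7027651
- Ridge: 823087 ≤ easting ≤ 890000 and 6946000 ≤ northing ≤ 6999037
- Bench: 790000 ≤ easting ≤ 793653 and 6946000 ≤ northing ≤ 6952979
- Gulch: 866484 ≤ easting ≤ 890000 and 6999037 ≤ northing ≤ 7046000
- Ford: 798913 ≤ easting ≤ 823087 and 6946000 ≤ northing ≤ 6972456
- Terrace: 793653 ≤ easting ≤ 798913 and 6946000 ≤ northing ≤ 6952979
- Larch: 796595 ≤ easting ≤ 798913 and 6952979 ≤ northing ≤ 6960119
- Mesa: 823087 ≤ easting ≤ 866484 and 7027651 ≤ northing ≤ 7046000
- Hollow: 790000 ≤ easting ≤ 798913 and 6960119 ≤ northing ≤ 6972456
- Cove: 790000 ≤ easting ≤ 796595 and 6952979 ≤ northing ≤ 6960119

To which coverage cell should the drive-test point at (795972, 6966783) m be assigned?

Hollow

The point has easting = 795972 and northing = 6966783.
Only Hollow satisfies 790000 ≤ easting ≤ 798913 and 6960119 ≤ northing ≤ 6972456.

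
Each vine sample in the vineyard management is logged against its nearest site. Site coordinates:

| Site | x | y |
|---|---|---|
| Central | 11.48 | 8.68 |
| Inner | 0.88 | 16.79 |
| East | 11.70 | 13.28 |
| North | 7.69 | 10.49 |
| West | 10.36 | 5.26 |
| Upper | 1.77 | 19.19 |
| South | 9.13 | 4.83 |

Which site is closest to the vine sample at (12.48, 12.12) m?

Squared distances to each site:
Central: 12.834; Inner: 156.369; East: 1.954; North: 25.601; West: 51.554; Upper: 164.689; South: 64.367.
Minimum at East.

East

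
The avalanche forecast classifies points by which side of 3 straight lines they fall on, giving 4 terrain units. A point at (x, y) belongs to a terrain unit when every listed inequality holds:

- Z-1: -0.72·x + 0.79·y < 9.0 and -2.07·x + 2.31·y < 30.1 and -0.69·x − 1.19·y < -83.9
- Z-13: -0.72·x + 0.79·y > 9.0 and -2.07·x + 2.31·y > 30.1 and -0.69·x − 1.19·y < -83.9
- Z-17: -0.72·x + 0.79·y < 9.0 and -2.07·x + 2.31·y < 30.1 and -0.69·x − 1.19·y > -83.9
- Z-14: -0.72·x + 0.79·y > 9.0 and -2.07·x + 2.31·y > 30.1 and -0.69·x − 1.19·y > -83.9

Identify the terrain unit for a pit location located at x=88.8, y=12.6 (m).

-0.72·88.8 + 0.79·12.6 = -53.982, which is < 9.0
-2.07·88.8 + 2.31·12.6 = -154.710, which is < 30.1
-0.69·88.8 − 1.19·12.6 = -76.266, which is > -83.9
This sign pattern matches Z-17.

Z-17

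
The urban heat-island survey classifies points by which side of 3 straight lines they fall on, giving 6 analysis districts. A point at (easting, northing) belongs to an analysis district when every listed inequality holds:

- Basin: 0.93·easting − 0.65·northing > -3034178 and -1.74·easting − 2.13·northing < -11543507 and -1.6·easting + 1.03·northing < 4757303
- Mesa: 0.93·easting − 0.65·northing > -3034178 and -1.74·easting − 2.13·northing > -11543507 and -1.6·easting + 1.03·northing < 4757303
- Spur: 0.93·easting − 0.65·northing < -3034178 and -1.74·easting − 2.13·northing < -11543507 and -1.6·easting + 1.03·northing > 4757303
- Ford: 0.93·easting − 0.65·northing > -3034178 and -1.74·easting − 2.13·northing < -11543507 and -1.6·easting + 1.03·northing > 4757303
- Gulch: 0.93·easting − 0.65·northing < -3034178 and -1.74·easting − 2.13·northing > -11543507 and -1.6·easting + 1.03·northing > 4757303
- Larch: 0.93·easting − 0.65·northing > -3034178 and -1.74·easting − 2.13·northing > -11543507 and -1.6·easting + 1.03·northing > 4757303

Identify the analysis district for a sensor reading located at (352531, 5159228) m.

0.93·352531 − 0.65·5159228 = -3025644.370, which is > -3034178
-1.74·352531 − 2.13·5159228 = -11602559.580, which is < -11543507
-1.6·352531 + 1.03·5159228 = 4749955.240, which is < 4757303
This sign pattern matches Basin.

Basin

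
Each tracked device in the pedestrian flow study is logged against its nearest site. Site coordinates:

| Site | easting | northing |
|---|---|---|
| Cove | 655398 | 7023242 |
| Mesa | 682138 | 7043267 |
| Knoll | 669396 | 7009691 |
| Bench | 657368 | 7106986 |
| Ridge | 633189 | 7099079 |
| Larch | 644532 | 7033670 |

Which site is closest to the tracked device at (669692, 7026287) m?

Squared distances to each site:
Cove: 213590461.000; Mesa: 443223316.000; Knoll: 275514832.000; Bench: 6664209577.000; Ridge: 6631144273.000; Larch: 687534289.000.
Minimum at Cove.

Cove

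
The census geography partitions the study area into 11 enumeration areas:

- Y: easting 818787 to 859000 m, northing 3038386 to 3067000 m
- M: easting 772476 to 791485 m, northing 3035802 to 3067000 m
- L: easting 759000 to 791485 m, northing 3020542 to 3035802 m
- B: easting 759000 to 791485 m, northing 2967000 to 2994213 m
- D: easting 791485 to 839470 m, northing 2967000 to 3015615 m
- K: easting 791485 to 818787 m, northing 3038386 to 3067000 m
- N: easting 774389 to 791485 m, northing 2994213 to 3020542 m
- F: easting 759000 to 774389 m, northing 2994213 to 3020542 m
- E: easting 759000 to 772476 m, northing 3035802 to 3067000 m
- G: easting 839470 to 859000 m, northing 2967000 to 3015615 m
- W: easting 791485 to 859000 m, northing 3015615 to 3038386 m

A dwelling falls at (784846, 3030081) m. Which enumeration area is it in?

L

The point has easting = 784846 and northing = 3030081.
Only L satisfies 759000 ≤ easting ≤ 791485 and 3020542 ≤ northing ≤ 3035802.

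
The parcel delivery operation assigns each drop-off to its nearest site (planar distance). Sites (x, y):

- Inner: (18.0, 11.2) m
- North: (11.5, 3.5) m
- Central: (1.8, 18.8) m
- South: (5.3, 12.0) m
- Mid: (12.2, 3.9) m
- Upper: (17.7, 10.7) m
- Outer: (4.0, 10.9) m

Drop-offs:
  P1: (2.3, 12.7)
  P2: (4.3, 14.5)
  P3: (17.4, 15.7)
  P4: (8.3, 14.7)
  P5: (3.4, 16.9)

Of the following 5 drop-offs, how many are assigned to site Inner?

1

P1 → Outer
P2 → South
P3 → Inner
P4 → South
P5 → Central
1 of the 5 goes to Inner.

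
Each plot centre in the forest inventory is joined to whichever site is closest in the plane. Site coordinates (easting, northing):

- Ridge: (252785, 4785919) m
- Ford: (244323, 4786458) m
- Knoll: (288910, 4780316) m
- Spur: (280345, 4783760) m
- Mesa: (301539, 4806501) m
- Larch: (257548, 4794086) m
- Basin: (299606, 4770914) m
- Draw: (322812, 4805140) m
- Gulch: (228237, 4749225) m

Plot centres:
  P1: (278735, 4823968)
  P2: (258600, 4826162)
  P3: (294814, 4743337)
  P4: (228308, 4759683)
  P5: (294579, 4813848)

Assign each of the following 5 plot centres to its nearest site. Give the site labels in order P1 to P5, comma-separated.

P1 → Mesa (d²=825118505.00)
P2 → Larch (d²=1029976480.00)
P3 → Basin (d²=783454193.00)
P4 → Gulch (d²=109374805.00)
P5 → Mesa (d²=102420009.00)

Mesa, Larch, Basin, Gulch, Mesa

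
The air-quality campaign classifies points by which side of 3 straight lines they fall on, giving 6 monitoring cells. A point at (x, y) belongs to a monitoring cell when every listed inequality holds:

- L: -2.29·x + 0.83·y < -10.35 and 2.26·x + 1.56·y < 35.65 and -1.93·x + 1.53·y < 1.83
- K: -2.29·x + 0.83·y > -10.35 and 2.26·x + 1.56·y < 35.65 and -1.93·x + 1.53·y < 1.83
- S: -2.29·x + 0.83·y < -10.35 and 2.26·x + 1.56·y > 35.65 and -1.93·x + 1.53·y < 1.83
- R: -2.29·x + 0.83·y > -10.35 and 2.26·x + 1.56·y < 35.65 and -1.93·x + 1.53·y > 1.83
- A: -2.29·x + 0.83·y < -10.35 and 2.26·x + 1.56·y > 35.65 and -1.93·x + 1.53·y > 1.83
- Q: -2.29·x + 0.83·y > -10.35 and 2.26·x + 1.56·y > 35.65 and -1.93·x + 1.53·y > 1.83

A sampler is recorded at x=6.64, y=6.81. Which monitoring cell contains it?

K

-2.29·6.64 + 0.83·6.81 = -9.553, which is > -10.35
2.26·6.64 + 1.56·6.81 = 25.630, which is < 35.65
-1.93·6.64 + 1.53·6.81 = -2.396, which is < 1.83
This sign pattern matches K.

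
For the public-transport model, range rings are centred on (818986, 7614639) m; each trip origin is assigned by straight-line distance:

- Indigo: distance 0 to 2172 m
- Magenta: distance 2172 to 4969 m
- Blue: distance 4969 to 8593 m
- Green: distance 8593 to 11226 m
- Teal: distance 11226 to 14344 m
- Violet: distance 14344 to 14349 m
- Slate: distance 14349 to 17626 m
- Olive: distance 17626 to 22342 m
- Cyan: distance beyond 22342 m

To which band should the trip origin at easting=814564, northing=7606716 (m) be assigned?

Green

Distance = √((814564−818986)² + (7606716−7614639)²) = √(19554084.000 + 62773929.000) = 9073.479 m.
8593 ≤ 9073.479 < 11226 → Green.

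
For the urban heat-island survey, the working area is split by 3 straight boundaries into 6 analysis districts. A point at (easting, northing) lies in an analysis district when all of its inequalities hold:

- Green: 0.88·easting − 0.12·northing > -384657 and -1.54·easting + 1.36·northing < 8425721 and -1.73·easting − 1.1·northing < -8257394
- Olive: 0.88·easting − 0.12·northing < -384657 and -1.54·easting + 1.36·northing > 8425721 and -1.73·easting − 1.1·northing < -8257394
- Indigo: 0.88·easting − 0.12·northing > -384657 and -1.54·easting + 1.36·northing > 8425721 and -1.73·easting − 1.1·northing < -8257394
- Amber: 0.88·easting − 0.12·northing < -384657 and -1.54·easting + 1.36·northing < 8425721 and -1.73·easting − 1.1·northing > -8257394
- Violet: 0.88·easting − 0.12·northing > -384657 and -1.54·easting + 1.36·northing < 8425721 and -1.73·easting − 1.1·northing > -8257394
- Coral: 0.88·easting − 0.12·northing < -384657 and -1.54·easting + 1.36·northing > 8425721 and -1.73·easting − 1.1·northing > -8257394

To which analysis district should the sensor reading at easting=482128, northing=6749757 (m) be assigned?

0.88·482128 − 0.12·6749757 = -385698.200, which is < -384657
-1.54·482128 + 1.36·6749757 = 8437192.400, which is > 8425721
-1.73·482128 − 1.1·6749757 = -8258814.140, which is < -8257394
This sign pattern matches Olive.

Olive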